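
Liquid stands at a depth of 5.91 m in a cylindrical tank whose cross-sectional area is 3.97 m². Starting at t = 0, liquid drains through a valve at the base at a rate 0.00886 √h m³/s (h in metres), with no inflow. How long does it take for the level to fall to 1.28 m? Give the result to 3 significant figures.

Mass balance (ρ constant): A dh/dt = −0.00886 √h.
∫ h^(−1/2) dh = −(0.00886/A) ∫ dt, giving 2√h = 2√h₀ − (0.00886/A) t.
t = 2A(√h₀ − √h)/0.00886 = 2·3.97·(√5.91 − √1.28)/0.00886
  = 7.9400 × (2.4310 − 1.1314) / 0.00886 = 1164.7 s.

1160 s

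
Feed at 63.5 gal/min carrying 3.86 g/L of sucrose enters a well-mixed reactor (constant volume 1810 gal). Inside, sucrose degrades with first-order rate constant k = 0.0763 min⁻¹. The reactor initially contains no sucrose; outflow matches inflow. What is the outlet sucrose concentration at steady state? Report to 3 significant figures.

V dC/dt = Q(C_in − C) − k V C.
At steady state: 0 = Q C_in − (Q + kV) C_ss, so C_ss = Q C_in/(Q + kV).
C_ss = 63.5·3.86/(63.5 + 0.0763·1810) = 245.11/201.60 = 1.2158 g/L.

1.22 g/L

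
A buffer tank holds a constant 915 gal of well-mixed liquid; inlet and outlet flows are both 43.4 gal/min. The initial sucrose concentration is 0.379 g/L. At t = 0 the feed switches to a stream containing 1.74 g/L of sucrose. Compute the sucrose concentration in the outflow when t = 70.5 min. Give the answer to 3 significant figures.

1.69 g/L

Unsteady species balance (constant V, well mixed): V dC/dt = Q(C_in − C).
So dC/dt = (C_in − C)/τ with τ = V/Q = 915/43.4 = 21.083 min.
Solution: C(t) = C_in + (C₀ − C_in) e^(−t/τ).
C(70.5) = 1.74 + (0.379 − 1.74)·e^(−70.5/21.083) = 1.74 + (-1.3610)·0.035298 = 1.6920 g/L.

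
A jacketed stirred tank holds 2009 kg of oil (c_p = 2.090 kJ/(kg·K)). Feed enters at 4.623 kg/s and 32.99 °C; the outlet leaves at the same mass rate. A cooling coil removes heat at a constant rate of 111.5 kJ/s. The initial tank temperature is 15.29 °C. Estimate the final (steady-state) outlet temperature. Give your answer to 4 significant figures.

21.45 °C

M c_p dT/dt = ṁ c_p (T_in − T) − Q̇.
At steady state dT/dt = 0 ⇒ T_ss = T_in − Q̇/(ṁ c_p) = 32.99 − 111.5/(4.623·2.090) = 21.4500 °C.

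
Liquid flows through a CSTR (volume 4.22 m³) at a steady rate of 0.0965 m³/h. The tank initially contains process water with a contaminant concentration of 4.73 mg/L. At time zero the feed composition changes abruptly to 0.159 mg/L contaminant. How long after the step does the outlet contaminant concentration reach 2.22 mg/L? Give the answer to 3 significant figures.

34.8 h

Species balance: V dC/dt = Q(C_in − C) ⇒ τ = V/Q = 43.731 h.
C(t) = C_in + (C₀ − C_in) e^(−t/τ). Set C = 2.22 and solve for t:
e^(−t/τ) = (C − C_in)/(C₀ − C_in) = (2.22 − 0.159)/(4.73 − 0.159) = 0.45089
t = −τ ln(…) = 43.731 × 0.79654 = 34.833 h.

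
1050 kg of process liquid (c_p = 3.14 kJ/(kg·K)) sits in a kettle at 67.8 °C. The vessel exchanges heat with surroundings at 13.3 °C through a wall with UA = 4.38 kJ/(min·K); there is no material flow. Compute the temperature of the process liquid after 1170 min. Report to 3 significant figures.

24.8 °C

Lumped-capacitance energy balance: M c_p dT/dt = UA(T_amb − T).
dT/dt = (T_ss − T)/τ with T_ss = T_amb = 13.300 °C, τ = M c_p/UA = 1050·3.14/4.38 = 752.74 min.
T approaches T_ss exponentially: T(t) = T_ss + (T₀ − T_ss) e^(−t/τ).
T(1170) = 13.300 + (54.500)·0.21133 = 24.818 °C.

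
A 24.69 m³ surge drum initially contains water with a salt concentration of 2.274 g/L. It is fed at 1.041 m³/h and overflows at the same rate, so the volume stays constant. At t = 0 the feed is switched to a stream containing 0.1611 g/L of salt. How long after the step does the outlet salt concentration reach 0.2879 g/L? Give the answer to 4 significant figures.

66.72 h

Transient balance on the dissolved component: V dC/dt = Q(C_in − C), so τ = V/Q = 23.7176 h.
C(t) = C_in + (C₀ − C_in) e^(−t/τ). Set C = 0.2879 and solve for t:
e^(−t/τ) = (C − C_in)/(C₀ − C_in) = (0.2879 − 0.1611)/(2.274 − 0.1611) = 0.0600123
t = −τ ln(…) = 23.7176 × 2.81321 = 66.7224 h.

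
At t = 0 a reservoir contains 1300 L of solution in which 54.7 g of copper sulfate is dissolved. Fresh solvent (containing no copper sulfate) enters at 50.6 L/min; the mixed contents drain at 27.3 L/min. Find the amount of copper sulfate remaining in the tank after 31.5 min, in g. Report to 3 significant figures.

Let m(t) be the amount of copper sulfate. Volume: V(t) = V₀ + (Q_in − Q_out) t = 1300 + 23.300 t; V(31.5) = 2034.0 L.
Species balance (pure solvent in): dm/dt = −Q_out · m/V(t).
dm/m = −Q_out dt/(V₀ + 23.300 t); integrating gives ln(m/m₀) = −(Q_out/(Q_in−Q_out)) ln(V/V₀).
m = m₀ (V₀/V)^(Q_out/(Q_in−Q_out)) = 54.7 × (1300/2034.0)^(1.1717) = 32.376 g.

32.4 g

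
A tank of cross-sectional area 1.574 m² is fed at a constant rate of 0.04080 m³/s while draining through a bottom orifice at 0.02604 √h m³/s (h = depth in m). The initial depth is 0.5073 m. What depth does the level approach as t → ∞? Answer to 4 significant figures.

2.455 m

A dh/dt = Q_in − 0.02604 √h. Steady state requires inflow = outflow:
Q_in = 0.02604 √h_ss ⇒ √h_ss = 0.04080/0.02604 = 1.56682.
h_ss = 1.56682² = 2.45493 m. (Since h₀ = 0.5073 m < h_ss, the level will rise toward this value.)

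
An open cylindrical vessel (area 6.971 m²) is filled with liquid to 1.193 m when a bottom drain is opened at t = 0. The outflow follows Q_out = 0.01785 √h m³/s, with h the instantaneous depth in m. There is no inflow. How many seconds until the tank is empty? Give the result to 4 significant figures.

853.1 s

With no inflow, A dh/dt = −0.01785 √h.
Separate and integrate: 2(√h − √h₀) = −(0.01785/A) t.
Set h = 0: 2√h₀ = (0.01785/A) t_empty ⇒ t_empty = 2A√h₀/0.01785.
t_empty = 2·6.971·√1.193/0.01785 = 13.9420·1.09225/0.01785 = 853.114 s.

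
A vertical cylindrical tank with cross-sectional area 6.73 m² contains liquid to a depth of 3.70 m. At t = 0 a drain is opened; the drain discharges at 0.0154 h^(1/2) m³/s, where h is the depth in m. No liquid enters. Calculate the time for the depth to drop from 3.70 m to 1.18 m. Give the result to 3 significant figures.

With no inflow, A dh/dt = −0.0154 √h.
∫ h^(−1/2) dh = −(0.0154/A) ∫ dt, giving 2√h = 2√h₀ − (0.0154/A) t.
t = 2A(√h₀ − √h)/0.0154 = 2·6.73·(√3.70 − √1.18)/0.0154
  = 13.460 × (1.9235 − 1.0863) / 0.0154 = 731.79 s.

732 s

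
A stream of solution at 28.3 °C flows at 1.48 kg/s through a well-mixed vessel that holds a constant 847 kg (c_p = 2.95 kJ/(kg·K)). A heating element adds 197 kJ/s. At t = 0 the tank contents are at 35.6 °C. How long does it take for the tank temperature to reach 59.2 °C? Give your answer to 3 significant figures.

560 s

Energy balance: M c_p dT/dt = ṁ c_p (T_in − T) + 197.
τ = M/ṁ = 572.30 s; T_ss = T_in + Q̇/(ṁ c_p) = 73.421 °C.
T(t) = T_ss + (T₀ − T_ss) e^(−t/τ). Set T = 59.2:
e^(−t/τ) = (59.2 − 73.421)/(35.6 − 73.421) = 0.37601
t = −572.30 · ln(0.37601) = 559.78 s.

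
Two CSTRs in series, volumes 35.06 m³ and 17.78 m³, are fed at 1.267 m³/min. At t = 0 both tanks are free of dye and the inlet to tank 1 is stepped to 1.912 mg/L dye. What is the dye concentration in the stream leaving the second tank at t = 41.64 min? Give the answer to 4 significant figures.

1.152 mg/L

Time constants: τᵢ = Vᵢ/Q for each well-mixed tank.
τ₁ = 35.06/1.267 = 27.6717 min; τ₂ = 17.78/1.267 = 14.0331 min.
Solving the cascade with C₁(0)=C₂(0)=0 gives C₂(t) = C_in[1 − (τ₁ e^(−t/τ₁) − τ₂ e^(−t/τ₂))/(τ₁ − τ₂)].
At t = 41.64: e^(−t/τ₁) = 0.222064, e^(−t/τ₂) = 0.0514441.
C₂ = 1.912·[1 − (27.6717·0.222064 − 14.0331·0.0514441)/(13.6385)] = 1.912·0.602379 = 1.15175 mg/L.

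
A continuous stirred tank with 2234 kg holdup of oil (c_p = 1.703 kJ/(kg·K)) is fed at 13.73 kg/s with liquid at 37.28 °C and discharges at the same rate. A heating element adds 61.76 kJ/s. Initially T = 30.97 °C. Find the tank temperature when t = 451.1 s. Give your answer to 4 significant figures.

39.36 °C

M c_p dT/dt = ṁ c_p (T_in − T) + Q̇.
Rearrange: dT/dt = (T_ss − T)/τ with τ = M/ṁ = 162.709 s and T_ss = T_in + Q̇/(ṁ c_p) = 39.9213 °C.
This is linear first-order; T(t) = T_ss + (T₀ − T_ss) e^(−t/τ).
T(451.1) = 39.9213 + (-8.95133)·e^(−451.1/162.709) = 39.9213 + (-8.95133)·0.0625101 = 39.3618 °C.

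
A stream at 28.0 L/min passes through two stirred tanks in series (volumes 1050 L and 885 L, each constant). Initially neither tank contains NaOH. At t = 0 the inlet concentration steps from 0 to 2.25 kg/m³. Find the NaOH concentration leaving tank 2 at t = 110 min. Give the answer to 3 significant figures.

1.86 kg/m³

Species balance on tank i: dCᵢ/dt = (Cᵢ₋₁ − Cᵢ)/τᵢ with τᵢ = Vᵢ/Q.
τ₁ = 1050/28.0 = 37.500 min; τ₂ = 885/28.0 = 31.607 min.
Solving the cascade with C₁(0)=C₂(0)=0 gives C₂(t) = C_in[1 − (τ₁ e^(−t/τ₁) − τ₂ e^(−t/τ₂))/(τ₁ − τ₂)].
At t = 110: e^(−t/τ₁) = 0.053219, e^(−t/τ₂) = 0.030800.
C₂ = 2.25·[1 − (37.500·0.053219 − 31.607·0.030800)/(5.8929)] = 2.25·0.82653 = 1.8597 kg/m³.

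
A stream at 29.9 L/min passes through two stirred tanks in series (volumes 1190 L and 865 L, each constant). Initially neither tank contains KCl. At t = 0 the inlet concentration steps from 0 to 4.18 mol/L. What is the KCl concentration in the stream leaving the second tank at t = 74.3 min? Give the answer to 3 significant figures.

Time constants: τᵢ = Vᵢ/Q for each well-mixed tank.
τ₁ = 1190/29.9 = 39.799 min; τ₂ = 865/29.9 = 28.930 min.
Solving the cascade with C₁(0)=C₂(0)=0 gives C₂(t) = C_in[1 − (τ₁ e^(−t/τ₁) − τ₂ e^(−t/τ₂))/(τ₁ − τ₂)].
At t = 74.3: e^(−t/τ₁) = 0.15461, e^(−t/τ₂) = 0.076667.
C₂ = 4.18·[1 − (39.799·0.15461 − 28.930·0.076667)/(10.870)] = 4.18·0.63795 = 2.6666 mol/L.

2.67 mol/L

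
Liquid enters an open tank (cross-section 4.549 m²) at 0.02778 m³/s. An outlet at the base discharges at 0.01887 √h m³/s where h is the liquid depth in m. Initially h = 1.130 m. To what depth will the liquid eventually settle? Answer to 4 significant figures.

2.167 m

Level balance: A dh/dt = 0.02778 − 0.01887 √h. Setting dh/dt = 0:
Q_in = 0.01887 √h_ss ⇒ √h_ss = 0.02778/0.01887 = 1.47218.
h_ss = 1.47218² = 2.16731 m. (Since h₀ = 1.130 m < h_ss, the level will rise toward this value.)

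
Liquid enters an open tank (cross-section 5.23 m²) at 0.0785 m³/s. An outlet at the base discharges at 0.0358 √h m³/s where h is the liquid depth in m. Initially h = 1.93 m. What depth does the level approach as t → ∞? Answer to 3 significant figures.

4.81 m

A dh/dt = Q_in − 0.0358 √h. Steady state requires inflow = outflow:
Q_in = 0.0358 √h_ss ⇒ √h_ss = 0.0785/0.0358 = 2.1927.
h_ss = 2.1927² = 4.8081 m. (Since h₀ = 1.93 m < h_ss, the level will rise toward this value.)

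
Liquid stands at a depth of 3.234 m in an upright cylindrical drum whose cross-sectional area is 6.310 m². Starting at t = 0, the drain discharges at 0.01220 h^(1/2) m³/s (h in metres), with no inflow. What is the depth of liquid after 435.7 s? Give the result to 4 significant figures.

With no inflow, A dh/dt = −0.01220 √h.
This is separable: 2 d(√h)/dt = −0.01220/A, so √h = √h₀ − (0.01220/(2A)) t.
√h = √3.234 − 0.01220·435.7/(2·6.310) = 1.79833 − 0.421200 = 1.37713.
h = 1.37713² = 1.89649 m.

1.896 m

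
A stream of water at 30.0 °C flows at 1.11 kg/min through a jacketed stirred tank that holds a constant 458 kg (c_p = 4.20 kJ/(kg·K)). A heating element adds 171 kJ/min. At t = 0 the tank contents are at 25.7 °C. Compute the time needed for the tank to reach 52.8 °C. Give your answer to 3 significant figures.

M c_p dT/dt = ṁ c_p (T_in − T) + Q̇.
τ = M/ṁ = 412.61 min; T_ss = T_in + Q̇/(ṁ c_p) = 66.680 °C.
T(t) = T_ss + (T₀ − T_ss) e^(−t/τ). Set T = 52.8:
e^(−t/τ) = (52.8 − 66.680)/(25.7 − 66.680) = 0.33869
t = −412.61 · ln(0.33869) = 446.72 min.

447 min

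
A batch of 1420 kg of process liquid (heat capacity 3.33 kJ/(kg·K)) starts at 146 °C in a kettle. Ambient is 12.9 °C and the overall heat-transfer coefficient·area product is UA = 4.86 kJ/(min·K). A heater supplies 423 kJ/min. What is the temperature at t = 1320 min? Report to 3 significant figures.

112 °C

First-law balance (no shaft work): M c_p dT/dt = −UA(T − T_amb) + Q̇.
dT/dt = (T_ss − T)/τ with T_ss = T_amb + Q̇/UA = 12.9 + 423/4.86 = 99.937 °C, τ = M c_p/UA = 1420·3.33/4.86 = 972.96 min.
T approaches T_ss exponentially: T(t) = T_ss + (T₀ − T_ss) e^(−t/τ).
T(1320) = 99.937 + (46.063)·0.25751 = 111.80 °C.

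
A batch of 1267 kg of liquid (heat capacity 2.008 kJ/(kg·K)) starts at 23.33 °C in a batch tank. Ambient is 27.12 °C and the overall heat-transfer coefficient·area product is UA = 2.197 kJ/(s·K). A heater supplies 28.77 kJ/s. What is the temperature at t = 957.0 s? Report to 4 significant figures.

Lumped-capacitance energy balance: M c_p dT/dt = UA(T_amb − T) + Q̇.
dT/dt = (T_ss − T)/τ with T_ss = T_amb + Q̇/UA = 27.12 + 28.77/2.197 = 40.2151 °C, τ = M c_p/UA = 1267·2.008/2.197 = 1158.00 s.
T approaches T_ss exponentially: T(t) = T_ss + (T₀ − T_ss) e^(−t/τ).
T(957.0) = 40.2151 + (-16.8851)·0.437612 = 32.8260 °C.

32.83 °C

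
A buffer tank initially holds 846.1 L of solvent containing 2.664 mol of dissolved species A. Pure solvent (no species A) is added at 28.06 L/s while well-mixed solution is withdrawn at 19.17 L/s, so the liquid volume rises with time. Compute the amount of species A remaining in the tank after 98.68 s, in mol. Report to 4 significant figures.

0.5745 mol

Let m(t) be the amount of species A. Volume: V(t) = V₀ + (Q_in − Q_out) t = 846.1 + 8.89000 t; V(98.68) = 1723.37 L.
Species balance (pure solvent in): dm/dt = −Q_out · m/V(t).
dm/m = −Q_out dt/(V₀ + 8.89000 t); integrating gives ln(m/m₀) = −(Q_out/(Q_in−Q_out)) ln(V/V₀).
m = m₀ (V₀/V)^(Q_out/(Q_in−Q_out)) = 2.664 × (846.1/1723.37)^(2.15636) = 0.574534 mol.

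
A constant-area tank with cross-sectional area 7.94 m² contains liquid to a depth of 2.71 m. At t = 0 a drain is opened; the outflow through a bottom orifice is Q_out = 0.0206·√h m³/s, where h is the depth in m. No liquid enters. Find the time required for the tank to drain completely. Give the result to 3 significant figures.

A dh/dt = −Q_out = −0.0206 √h.
This is separable: 2 d(√h)/dt = −0.0206/A, so √h = √h₀ − (0.0206/(2A)) t.
Set h = 0: 2√h₀ = (0.0206/A) t_empty ⇒ t_empty = 2A√h₀/0.0206.
t_empty = 2·7.94·√2.71/0.0206 = 15.880·1.6462/0.0206 = 1269.0 s.

1270 s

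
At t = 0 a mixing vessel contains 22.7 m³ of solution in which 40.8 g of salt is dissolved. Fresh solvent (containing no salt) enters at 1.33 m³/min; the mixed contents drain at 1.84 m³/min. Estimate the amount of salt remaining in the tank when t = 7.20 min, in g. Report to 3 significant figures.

Let m(t) be the amount of salt. Volume: V(t) = V₀ + (Q_in − Q_out) t = 22.7 − 0.51000 t; V(7.20) = 19.028 m³.
Solute balance: dm/dt = 0 − Q_out C = −Q_out m/V(t).
dm/m = −Q_out dt/(V₀ − 0.51000 t); integrating gives ln(m/m₀) = −(Q_out/(Q_in−Q_out)) ln(V/V₀).
m = m₀ (V₀/V)^(Q_out/(Q_in−Q_out)) = 40.8 × (22.7/19.028)^(-3.6078) = 21.586 g.

21.6 g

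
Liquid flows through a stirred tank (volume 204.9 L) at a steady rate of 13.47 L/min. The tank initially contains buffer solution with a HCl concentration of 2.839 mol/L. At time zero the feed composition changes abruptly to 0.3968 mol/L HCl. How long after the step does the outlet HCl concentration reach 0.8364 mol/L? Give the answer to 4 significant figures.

Species balance: V dC/dt = Q(C_in − C) ⇒ τ = V/Q = 15.2116 min.
C(t) = C_in + (C₀ − C_in) e^(−t/τ). Set C = 0.8364 and solve for t:
e^(−t/τ) = (C − C_in)/(C₀ − C_in) = (0.8364 − 0.3968)/(2.839 − 0.3968) = 0.180002
t = −τ ln(…) = 15.2116 × 1.71479 = 26.0847 min.

26.08 min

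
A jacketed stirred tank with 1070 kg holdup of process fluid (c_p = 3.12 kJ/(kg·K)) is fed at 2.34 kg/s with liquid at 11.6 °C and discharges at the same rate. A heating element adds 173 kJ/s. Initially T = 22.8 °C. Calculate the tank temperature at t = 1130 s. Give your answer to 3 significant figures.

M c_p dT/dt = ṁ c_p (T_in − T) + Q̇.
Rearrange: dT/dt = (T_ss − T)/τ with τ = M/ṁ = 457.26 s and T_ss = T_in + Q̇/(ṁ c_p) = 35.296 °C.
Integrating: T(t) = T_ss + (T₀ − T_ss) e^(−t/τ).
T(1130) = 35.296 + (-12.496)·e^(−1130/457.26) = 35.296 + (-12.496)·0.084482 = 34.240 °C.

34.2 °C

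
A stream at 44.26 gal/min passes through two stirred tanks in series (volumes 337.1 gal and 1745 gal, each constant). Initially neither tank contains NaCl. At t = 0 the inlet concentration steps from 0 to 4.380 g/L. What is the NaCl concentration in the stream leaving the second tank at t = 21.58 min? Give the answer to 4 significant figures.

1.301 g/L

Species balance on tank i: dCᵢ/dt = (Cᵢ₋₁ − Cᵢ)/τᵢ with τᵢ = Vᵢ/Q.
τ₁ = 337.1/44.26 = 7.61636 min; τ₂ = 1745/44.26 = 39.4261 min.
Solving the cascade with C₁(0)=C₂(0)=0 gives C₂(t) = C_in[1 − (τ₁ e^(−t/τ₁) − τ₂ e^(−t/τ₂))/(τ₁ − τ₂)].
At t = 21.58: e^(−t/τ₁) = 0.0588140, e^(−t/τ₂) = 0.578479.
C₂ = 4.380·[1 − (7.61636·0.0588140 − 39.4261·0.578479)/(-31.8098)] = 4.380·0.297095 = 1.30128 g/L.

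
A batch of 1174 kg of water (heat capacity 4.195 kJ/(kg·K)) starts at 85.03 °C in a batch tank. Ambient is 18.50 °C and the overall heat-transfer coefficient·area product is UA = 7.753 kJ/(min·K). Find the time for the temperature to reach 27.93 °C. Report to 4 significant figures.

Energy balance: M c_p dT/dt = −UA(T − T_amb).
τ = M c_p/UA = 635.229 min; T_ss = T_amb = 18.5000 °C.
T(t) = T_ss + (T₀ − T_ss)e^(−t/τ); set T = 27.93:
t = −τ ln[(T − T_ss)/(T₀ − T_ss)] = −635.229 · ln(0.141741) = 1241.08 min.

1241 min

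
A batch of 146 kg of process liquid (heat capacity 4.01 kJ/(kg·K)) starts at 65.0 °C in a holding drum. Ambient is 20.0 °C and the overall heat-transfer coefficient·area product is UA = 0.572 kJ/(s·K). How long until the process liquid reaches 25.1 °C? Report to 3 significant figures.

M c_p dT/dt = −UA(T − T_amb).
τ = M c_p/UA = 1023.5 s; T_ss = T_amb = 20.000 °C.
T(t) = T_ss + (T₀ − T_ss)e^(−t/τ); set T = 25.1:
t = −τ ln[(T − T_ss)/(T₀ − T_ss)] = −1023.5 · ln(0.11333) = 2228.7 s.

2230 s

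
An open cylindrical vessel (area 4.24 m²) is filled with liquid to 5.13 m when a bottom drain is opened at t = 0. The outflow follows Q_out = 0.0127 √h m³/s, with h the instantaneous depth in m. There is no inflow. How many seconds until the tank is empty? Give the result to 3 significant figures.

1510 s

With no inflow, A dh/dt = −0.0127 √h.
∫ h^(−1/2) dh = −(0.0127/A) ∫ dt, giving 2√h = 2√h₀ − (0.0127/A) t.
Set h = 0: 2√h₀ = (0.0127/A) t_empty ⇒ t_empty = 2A√h₀/0.0127.
t_empty = 2·4.24·√5.13/0.0127 = 8.4800·2.2650/0.0127 = 1512.3 s.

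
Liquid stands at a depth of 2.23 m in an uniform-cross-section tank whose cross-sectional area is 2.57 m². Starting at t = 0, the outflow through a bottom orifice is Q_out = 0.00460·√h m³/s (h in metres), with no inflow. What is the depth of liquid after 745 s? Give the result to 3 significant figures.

Mass balance (ρ constant): A dh/dt = −0.00460 √h.
Separate and integrate: 2(√h − √h₀) = −(0.00460/A) t.
√h = √2.23 − 0.00460·745/(2·2.57) = 1.4933 − 0.66673 = 0.82659.
h = 0.82659² = 0.68325 m.

0.683 m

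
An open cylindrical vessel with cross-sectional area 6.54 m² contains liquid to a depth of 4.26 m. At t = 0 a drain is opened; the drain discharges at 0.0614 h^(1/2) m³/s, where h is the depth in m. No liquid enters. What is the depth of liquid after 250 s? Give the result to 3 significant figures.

A dh/dt = −Q_out = −0.0614 √h.
Separate and integrate: 2(√h − √h₀) = −(0.0614/A) t.
√h = √4.26 − 0.0614·250/(2·6.54) = 2.0640 − 1.1735 = 0.89043.
h = 0.89043² = 0.79286 m.

0.793 m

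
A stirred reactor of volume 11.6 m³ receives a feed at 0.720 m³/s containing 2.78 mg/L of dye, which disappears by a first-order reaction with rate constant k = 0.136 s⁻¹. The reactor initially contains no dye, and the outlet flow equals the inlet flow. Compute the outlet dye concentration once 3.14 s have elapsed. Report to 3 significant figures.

0.403 mg/L

Species balance: V dC/dt = Q C_in − Q C − k V C.
dC/dt = (Q/V) C_in − (Q/V + k) C; effective rate a = Q/V + k = 0.062069 + 0.136 = 0.19807 s⁻¹.
C_ss = Q C_in/(Q + kV) = 0.87117 mg/L; C(t) = C_ss + (C₀ − C_ss) e^(−a t).
C(3.14) = 0.87117 + (-0.87117)·e^(−0.19807·3.14) = 0.87117 + (-0.87117)·0.53690 = 0.40344 mg/L.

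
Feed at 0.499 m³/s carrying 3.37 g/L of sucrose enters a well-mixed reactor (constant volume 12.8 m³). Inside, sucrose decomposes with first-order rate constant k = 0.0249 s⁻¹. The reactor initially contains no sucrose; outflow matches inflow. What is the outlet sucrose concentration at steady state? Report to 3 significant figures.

2.06 g/L

Accumulation = in − out − consumed: V dC/dt = Q C_in − Q C − k V C.
Steady state (dC/dt = 0): C_ss = Q C_in/(Q + kV) = C_in/(1 + kV/Q).
C_ss = 0.499·3.37/(0.499 + 0.0249·12.8) = 1.6816/0.81772 = 2.0565 g/L.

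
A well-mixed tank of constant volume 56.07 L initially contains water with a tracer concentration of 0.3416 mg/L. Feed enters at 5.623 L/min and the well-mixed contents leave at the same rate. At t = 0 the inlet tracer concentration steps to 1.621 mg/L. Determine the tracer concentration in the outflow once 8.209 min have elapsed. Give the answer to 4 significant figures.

1.059 mg/L

Species balance on the tank: V dC/dt = Q(C_in − C).
Rewrite as dC/dt + C/τ = C_in/τ, τ = V/Q = 9.97155 min.
Solution: C(t) = C_in + (C₀ − C_in) e^(−t/τ).
C(8.209) = 1.621 + (0.3416 − 1.621)·e^(−8.209/9.97155) = 1.621 + (-1.27940)·0.439006 = 1.05934 mg/L.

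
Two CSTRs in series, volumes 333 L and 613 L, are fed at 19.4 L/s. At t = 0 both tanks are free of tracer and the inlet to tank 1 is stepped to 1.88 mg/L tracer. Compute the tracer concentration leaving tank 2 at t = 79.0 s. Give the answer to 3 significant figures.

1.56 mg/L

Species balance on tank i: dCᵢ/dt = (Cᵢ₋₁ − Cᵢ)/τᵢ with τᵢ = Vᵢ/Q.
τ₁ = 333/19.4 = 17.165 s; τ₂ = 613/19.4 = 31.598 s.
Tank 1: C₁ = C_in(1 − e^(−t/τ₁)). Tank 2 (τ₁ ≠ τ₂): C₂ = C_in[1 − (τ₁ e^(−t/τ₁) − τ₂ e^(−t/τ₂))/(τ₁ − τ₂)].
At t = 79.0: e^(−t/τ₁) = 0.010028, e^(−t/τ₂) = 0.082072.
C₂ = 1.88·[1 − (17.165·0.010028 − 31.598·0.082072)/(-14.433)] = 1.88·0.83225 = 1.5646 mg/L.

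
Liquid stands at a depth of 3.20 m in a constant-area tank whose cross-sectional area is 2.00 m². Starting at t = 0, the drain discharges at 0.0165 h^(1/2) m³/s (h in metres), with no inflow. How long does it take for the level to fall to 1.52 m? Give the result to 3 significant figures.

135 s

Accumulation of liquid (constant cross-section A): A dh/dt = −0.0165 √h.
∫ h^(−1/2) dh = −(0.0165/A) ∫ dt, giving 2√h = 2√h₀ − (0.0165/A) t.
t = 2A(√h₀ − √h)/0.0165 = 2·2.00·(√3.20 − √1.52)/0.0165
  = 4.0000 × (1.7889 − 1.2329) / 0.0165 = 134.78 s.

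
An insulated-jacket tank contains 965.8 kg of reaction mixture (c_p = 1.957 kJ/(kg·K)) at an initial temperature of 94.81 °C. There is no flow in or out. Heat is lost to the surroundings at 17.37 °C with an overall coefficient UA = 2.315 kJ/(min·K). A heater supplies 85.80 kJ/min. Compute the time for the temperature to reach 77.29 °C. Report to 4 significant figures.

464.6 min

M c_p dT/dt = −UA(T − T_amb) + Q̇.
τ = M c_p/UA = 816.445 min; T_ss = T_amb + Q̇/UA = 17.37 + 85.80/2.315 = 54.4326 °C.
T(t) = T_ss + (T₀ − T_ss)e^(−t/τ); set T = 77.29:
t = −τ ln[(T − T_ss)/(T₀ − T_ss)] = −816.445 · ln(0.566094) = 464.554 min.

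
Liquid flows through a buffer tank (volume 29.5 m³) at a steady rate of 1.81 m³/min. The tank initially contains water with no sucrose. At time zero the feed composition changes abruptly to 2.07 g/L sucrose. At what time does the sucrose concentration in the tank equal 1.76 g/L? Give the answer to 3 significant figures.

Species balance: V dC/dt = Q(C_in − C) ⇒ τ = V/Q = 16.298 min.
C(t) = C_in + (C₀ − C_in) e^(−t/τ). Set C = 1.76 and solve for t:
e^(−t/τ) = (C − C_in)/(C₀ − C_in) = (1.76 − 2.07)/(0 − 2.07) = 0.14976
t = −τ ln(…) = 16.298 × 1.8987 = 30.946 min.

30.9 min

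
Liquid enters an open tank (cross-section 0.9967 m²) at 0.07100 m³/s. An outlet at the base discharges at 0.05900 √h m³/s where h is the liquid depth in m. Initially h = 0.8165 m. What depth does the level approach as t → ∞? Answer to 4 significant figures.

1.448 m

Unsteady balance on liquid volume: A dh/dt = Q_in − 0.05900 √h. At steady state dh/dt = 0:
Q_in = 0.05900 √h_ss ⇒ √h_ss = 0.07100/0.05900 = 1.20339.
h_ss = 1.20339² = 1.44815 m. (Since h₀ = 0.8165 m < h_ss, the level will rise toward this value.)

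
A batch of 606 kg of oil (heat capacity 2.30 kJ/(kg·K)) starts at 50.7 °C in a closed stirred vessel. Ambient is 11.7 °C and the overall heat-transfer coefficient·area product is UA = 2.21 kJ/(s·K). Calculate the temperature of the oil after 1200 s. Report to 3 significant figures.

17.5 °C

First-law balance (no shaft work): M c_p dT/dt = −UA(T − T_amb).
dT/dt = (T_ss − T)/τ with T_ss = T_amb = 11.700 °C, τ = M c_p/UA = 606·2.30/2.21 = 630.68 s.
T approaches T_ss exponentially: T(t) = T_ss + (T₀ − T_ss) e^(−t/τ).
T(1200) = 11.700 + (39.000)·0.14916 = 17.517 °C.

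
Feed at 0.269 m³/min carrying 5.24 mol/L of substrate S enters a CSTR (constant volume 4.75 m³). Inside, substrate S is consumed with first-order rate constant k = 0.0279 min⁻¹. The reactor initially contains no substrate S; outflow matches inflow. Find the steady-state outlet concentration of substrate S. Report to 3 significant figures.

Accumulation = in − out − consumed: V dC/dt = Q C_in − Q C − k V C.
At steady state: 0 = Q C_in − (Q + kV) C_ss, so C_ss = Q C_in/(Q + kV).
C_ss = 0.269·5.24/(0.269 + 0.0279·4.75) = 1.4096/0.40153 = 3.5105 mol/L.

3.51 mol/L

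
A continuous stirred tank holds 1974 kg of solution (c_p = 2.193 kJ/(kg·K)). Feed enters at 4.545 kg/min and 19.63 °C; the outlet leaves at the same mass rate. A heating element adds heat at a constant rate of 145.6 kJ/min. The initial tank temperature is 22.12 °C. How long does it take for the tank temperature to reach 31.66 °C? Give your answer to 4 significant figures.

Heat balance on the well-mixed liquid: M c_p dT/dt = ṁ c_p (T_in − T) + 145.6.
τ = M/ṁ = 434.323 min; T_ss = T_in + Q̇/(ṁ c_p) = 34.2379 °C.
T(t) = T_ss + (T₀ − T_ss) e^(−t/τ). Set T = 31.66:
e^(−t/τ) = (31.66 − 34.2379)/(22.12 − 34.2379) = 0.212737
t = −434.323 · ln(0.212737) = 672.201 min.

672.2 min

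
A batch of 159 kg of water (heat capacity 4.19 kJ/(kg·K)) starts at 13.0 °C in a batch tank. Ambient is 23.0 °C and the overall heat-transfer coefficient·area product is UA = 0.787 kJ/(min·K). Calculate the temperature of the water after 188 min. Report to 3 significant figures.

Heat balance on the well-mixed liquid: M c_p dT/dt = −UA(T − T_amb).
dT/dt = (T_ss − T)/τ with T_ss = T_amb = 23.000 °C, τ = M c_p/UA = 159·4.19/0.787 = 846.52 min.
Integrating: T(t) = T_ss + (T₀ − T_ss) e^(−t/τ).
T(188) = 23.000 + (-10.000)·0.80085 = 14.992 °C.

15.0 °C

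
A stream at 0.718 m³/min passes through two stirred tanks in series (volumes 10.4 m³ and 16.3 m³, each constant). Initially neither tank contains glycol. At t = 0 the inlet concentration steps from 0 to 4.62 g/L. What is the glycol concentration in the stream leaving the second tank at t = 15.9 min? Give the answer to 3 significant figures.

1.00 g/L

Time constants: τᵢ = Vᵢ/Q for each well-mixed tank.
τ₁ = 10.4/0.718 = 14.485 min; τ₂ = 16.3/0.718 = 22.702 min.
Tank 1: C₁ = C_in(1 − e^(−t/τ₁)). Tank 2 (τ₁ ≠ τ₂): C₂ = C_in[1 − (τ₁ e^(−t/τ₁) − τ₂ e^(−t/τ₂))/(τ₁ − τ₂)].
At t = 15.9: e^(−t/τ₁) = 0.33363, e^(−t/τ₂) = 0.49640.
C₂ = 4.62·[1 − (14.485·0.33363 − 22.702·0.49640)/(-8.2173)] = 4.62·0.21670 = 1.0012 g/L.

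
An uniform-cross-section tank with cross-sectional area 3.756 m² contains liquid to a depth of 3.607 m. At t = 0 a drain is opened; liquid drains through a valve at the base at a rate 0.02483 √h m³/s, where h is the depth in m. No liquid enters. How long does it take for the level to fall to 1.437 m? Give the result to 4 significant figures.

Unsteady balance on liquid volume: A dh/dt = −0.02483 √h.
∫ h^(−1/2) dh = −(0.02483/A) ∫ dt, giving 2√h = 2√h₀ − (0.02483/A) t.
t = 2A(√h₀ − √h)/0.02483 = 2·3.756·(√3.607 − √1.437)/0.02483
  = 7.51200 × (1.89921 − 1.19875) / 0.02483 = 211.916 s.

211.9 s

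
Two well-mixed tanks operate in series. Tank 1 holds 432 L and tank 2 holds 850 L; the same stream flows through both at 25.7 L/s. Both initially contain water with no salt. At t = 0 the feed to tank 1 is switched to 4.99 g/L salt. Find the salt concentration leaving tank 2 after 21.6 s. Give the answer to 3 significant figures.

Each tank obeys Vᵢ dCᵢ/dt = Q(Cᵢ₋₁ − Cᵢ), so τᵢ = Vᵢ/Q.
τ₁ = 432/25.7 = 16.809 s; τ₂ = 850/25.7 = 33.074 s.
Solving the cascade with C₁(0)=C₂(0)=0 gives C₂(t) = C_in[1 − (τ₁ e^(−t/τ₁) − τ₂ e^(−t/τ₂))/(τ₁ − τ₂)].
At t = 21.6: e^(−t/τ₁) = 0.27665, e^(−t/τ₂) = 0.52044.
C₂ = 4.99·[1 − (16.809·0.27665 − 33.074·0.52044)/(-16.265)] = 4.99·0.22761 = 1.1358 g/L.

1.14 g/L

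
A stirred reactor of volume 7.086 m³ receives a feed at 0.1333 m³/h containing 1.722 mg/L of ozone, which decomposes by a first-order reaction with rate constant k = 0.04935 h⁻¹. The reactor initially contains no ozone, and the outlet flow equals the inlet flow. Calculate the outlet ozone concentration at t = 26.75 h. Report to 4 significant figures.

0.3985 mg/L

V dC/dt = Q(C_in − C) − k V C.
This is linear with rate a = Q/V + k = 0.0681617 h⁻¹.
C_ss = Q C_in/(Q + kV) = 0.475249 mg/L; C(t) = C_ss + (C₀ − C_ss) e^(−a t).
C(26.75) = 0.475249 + (-0.475249)·e^(−0.0681617·26.75) = 0.475249 + (-0.475249)·0.161488 = 0.398502 mg/L.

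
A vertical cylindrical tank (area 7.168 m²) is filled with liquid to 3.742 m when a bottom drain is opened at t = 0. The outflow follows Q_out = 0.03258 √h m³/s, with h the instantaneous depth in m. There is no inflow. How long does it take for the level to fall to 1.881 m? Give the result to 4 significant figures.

Mass balance (ρ constant): A dh/dt = −0.03258 √h.
Separate and integrate: 2(√h − √h₀) = −(0.03258/A) t.
t = 2A(√h₀ − √h)/0.03258 = 2·7.168·(√3.742 − √1.881)/0.03258
  = 14.3360 × (1.93442 − 1.37150) / 0.03258 = 247.703 s.

247.7 s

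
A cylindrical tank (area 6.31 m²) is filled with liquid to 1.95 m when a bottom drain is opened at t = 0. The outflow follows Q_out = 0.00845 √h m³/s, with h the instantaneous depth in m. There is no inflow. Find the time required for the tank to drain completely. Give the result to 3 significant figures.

2090 s

Mass balance (ρ constant): A dh/dt = −0.00845 √h.
This is separable: 2 d(√h)/dt = −0.00845/A, so √h = √h₀ − (0.00845/(2A)) t.
Set h = 0: 2√h₀ = (0.00845/A) t_empty ⇒ t_empty = 2A√h₀/0.00845.
t_empty = 2·6.31·√1.95/0.00845 = 12.620·1.3964/0.00845 = 2085.5 s.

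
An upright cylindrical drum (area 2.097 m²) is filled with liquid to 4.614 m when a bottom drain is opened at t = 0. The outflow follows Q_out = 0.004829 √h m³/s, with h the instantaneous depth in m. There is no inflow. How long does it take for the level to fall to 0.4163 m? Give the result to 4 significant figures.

1305 s

With no inflow, A dh/dt = −0.004829 √h.
Separate and integrate: 2(√h − √h₀) = −(0.004829/A) t.
t = 2A(√h₀ − √h)/0.004829 = 2·2.097·(√4.614 − √0.4163)/0.004829
  = 4.19400 × (2.14802 − 0.645213) / 0.004829 = 1305.19 s.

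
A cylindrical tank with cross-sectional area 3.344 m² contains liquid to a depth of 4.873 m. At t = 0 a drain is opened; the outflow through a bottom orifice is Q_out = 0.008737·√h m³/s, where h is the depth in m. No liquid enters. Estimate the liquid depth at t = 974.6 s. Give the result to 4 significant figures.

A dh/dt = −Q_out = −0.008737 √h.
This is separable: 2 d(√h)/dt = −0.008737/A, so √h = √h₀ − (0.008737/(2A)) t.
√h = √4.873 − 0.008737·974.6/(2·3.344) = 2.20749 − 1.27319 = 0.934299.
h = 0.934299² = 0.872915 m.

0.8729 m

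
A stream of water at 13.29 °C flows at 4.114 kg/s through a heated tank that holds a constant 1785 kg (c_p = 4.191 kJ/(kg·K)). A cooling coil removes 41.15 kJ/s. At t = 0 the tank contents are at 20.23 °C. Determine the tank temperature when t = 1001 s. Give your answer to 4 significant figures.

11.83 °C

M c_p dT/dt = ṁ c_p (T_in − T) − Q̇.
Rearrange: dT/dt = (T_ss − T)/τ with τ = M/ṁ = 433.884 s and T_ss = T_in − Q̇/(ṁ c_p) = 10.9034 °C.
Integrating: T(t) = T_ss + (T₀ − T_ss) e^(−t/τ).
T(1001) = 10.9034 + (9.32665)·e^(−1001/433.884) = 10.9034 + (9.32665)·0.0995528 = 11.8318 °C.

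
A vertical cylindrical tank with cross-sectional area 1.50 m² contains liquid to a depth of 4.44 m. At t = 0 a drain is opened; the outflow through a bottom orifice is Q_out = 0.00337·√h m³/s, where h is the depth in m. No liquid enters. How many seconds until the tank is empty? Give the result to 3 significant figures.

1880 s

Unsteady balance on liquid volume: A dh/dt = −0.00337 √h.
Separate and integrate: 2(√h − √h₀) = −(0.00337/A) t.
Tank is empty when √h = 0: t_empty = 2A√h₀/0.00337.
t_empty = 2·1.50·√4.44/0.00337 = 3.0000·2.1071/0.00337 = 1875.8 s.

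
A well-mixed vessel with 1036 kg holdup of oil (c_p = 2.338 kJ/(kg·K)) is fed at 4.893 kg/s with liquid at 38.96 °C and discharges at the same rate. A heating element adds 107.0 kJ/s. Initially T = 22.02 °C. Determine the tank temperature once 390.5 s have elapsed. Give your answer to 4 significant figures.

Heat balance on the well-mixed liquid: M c_p dT/dt = ṁ c_p (T_in − T) + 107.0.
τ = M/ṁ = 211.731 s; T_ss = T_in + Q̇/(ṁ c_p) = 38.96 + 107.0/(4.893·2.338) = 48.3133 °C.
This is linear first-order; T(t) = T_ss + (T₀ − T_ss) e^(−t/τ).
T(390.5) = 48.3133 + (-26.2933)·e^(−390.5/211.731) = 48.3133 + (-26.2933)·0.158133 = 44.1555 °C.

44.16 °C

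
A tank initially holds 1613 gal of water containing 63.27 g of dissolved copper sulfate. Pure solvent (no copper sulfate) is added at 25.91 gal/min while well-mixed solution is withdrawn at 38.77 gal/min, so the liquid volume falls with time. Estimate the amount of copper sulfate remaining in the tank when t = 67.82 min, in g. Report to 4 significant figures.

6.060 g

Let m(t) be the amount of copper sulfate. Volume: V(t) = V₀ + (Q_in − Q_out) t = 1613 − 12.8600 t; V(67.82) = 740.835 gal.
Solute balance: dm/dt = 0 − Q_out C = −Q_out m/V(t).
Separate: dm/m = −Q_out dt/V(t) ⇒ ln(m/m₀) = −(Q_out/(Q_in−Q_out)) ln(V/V₀).
m = m₀ (V₀/V)^(Q_out/(Q_in−Q_out)) = 63.27 × (1613/740.835)^(-3.01477) = 6.05991 g.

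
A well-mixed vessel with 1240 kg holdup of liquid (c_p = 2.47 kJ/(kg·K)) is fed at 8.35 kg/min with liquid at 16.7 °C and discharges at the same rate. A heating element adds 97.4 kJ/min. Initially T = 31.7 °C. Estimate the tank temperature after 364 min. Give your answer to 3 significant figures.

Unsteady energy balance on the tank contents: M c_p dT/dt = ṁ c_p (T_in − T) + 97.4.
Rearrange: dT/dt = (T_ss − T)/τ with τ = M/ṁ = 148.50 min and T_ss = T_in + Q̇/(ṁ c_p) = 21.423 °C.
Solution: T(t) = T_ss + (T₀ − T_ss) e^(−t/τ).
T(364) = 21.423 + (10.277)·e^(−364/148.50) = 21.423 + (10.277)·0.086196 = 22.308 °C.

22.3 °C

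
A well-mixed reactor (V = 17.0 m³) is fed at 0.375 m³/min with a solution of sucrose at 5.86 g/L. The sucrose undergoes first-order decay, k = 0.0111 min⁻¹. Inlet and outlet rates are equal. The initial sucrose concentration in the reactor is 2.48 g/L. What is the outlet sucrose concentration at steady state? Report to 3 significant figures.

3.90 g/L

Accumulation = in − out − consumed: V dC/dt = Q C_in − Q C − k V C.
Steady state (dC/dt = 0): C_ss = Q C_in/(Q + kV) = C_in/(1 + kV/Q).
C_ss = 0.375·5.86/(0.375 + 0.0111·17.0) = 2.1975/0.56370 = 3.8984 g/L.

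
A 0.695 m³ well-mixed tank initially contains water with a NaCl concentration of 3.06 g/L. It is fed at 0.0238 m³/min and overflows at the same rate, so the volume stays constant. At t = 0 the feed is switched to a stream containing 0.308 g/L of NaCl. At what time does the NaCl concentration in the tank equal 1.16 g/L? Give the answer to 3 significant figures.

34.2 min

Mass balance on the solute (V constant): V dC/dt = Q(C_in − C), so τ = V/Q = 29.202 min.
C(t) = C_in + (C₀ − C_in) e^(−t/τ). Set C = 1.16 and solve for t:
e^(−t/τ) = (C − C_in)/(C₀ − C_in) = (1.16 − 0.308)/(3.06 − 0.308) = 0.30959
t = −τ ln(…) = 29.202 × 1.1725 = 34.239 min.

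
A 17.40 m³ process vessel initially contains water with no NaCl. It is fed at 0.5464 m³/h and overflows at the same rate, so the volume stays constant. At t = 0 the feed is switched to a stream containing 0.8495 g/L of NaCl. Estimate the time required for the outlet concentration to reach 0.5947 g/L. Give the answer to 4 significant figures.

Species balance: V dC/dt = Q(C_in − C) ⇒ τ = V/Q = 31.8448 h.
C(t) = C_in + (C₀ − C_in) e^(−t/τ). Set C = 0.5947 and solve for t:
e^(−t/τ) = (C − C_in)/(C₀ − C_in) = (0.5947 − 0.8495)/(0 − 0.8495) = 0.299941
t = −τ ln(…) = 31.8448 × 1.20417 = 38.3465 h.

38.35 h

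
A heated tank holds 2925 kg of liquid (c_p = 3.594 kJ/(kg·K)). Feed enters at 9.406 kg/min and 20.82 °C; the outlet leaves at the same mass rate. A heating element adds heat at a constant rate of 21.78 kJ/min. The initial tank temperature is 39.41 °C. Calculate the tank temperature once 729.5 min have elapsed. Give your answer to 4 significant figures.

M c_p dT/dt = ṁ c_p (T_in − T) + Q̇.
Rearrange: dT/dt = (T_ss − T)/τ with τ = M/ṁ = 310.972 min and T_ss = T_in + Q̇/(ṁ c_p) = 21.4643 °C.
This is linear first-order; T(t) = T_ss + (T₀ − T_ss) e^(−t/τ).
T(729.5) = 21.4643 + (17.9457)·e^(−729.5/310.972) = 21.4643 + (17.9457)·0.0957636 = 23.1828 °C.

23.18 °C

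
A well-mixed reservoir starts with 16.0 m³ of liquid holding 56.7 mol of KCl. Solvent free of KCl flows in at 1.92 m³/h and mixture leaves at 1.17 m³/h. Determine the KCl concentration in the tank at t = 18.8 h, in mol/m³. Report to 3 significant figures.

Let m(t) be the amount of KCl. Volume: V(t) = V₀ + (Q_in − Q_out) t = 16.0 + 0.75000 t; V(18.8) = 30.100 m³.
Solute balance: dm/dt = 0 − Q_out C = −Q_out m/V(t).
Separate: dm/m = −Q_out dt/V(t) ⇒ ln(m/m₀) = −(Q_out/(Q_in−Q_out)) ln(V/V₀).
m = m₀ (V₀/V)^(Q_out/(Q_in−Q_out)) = 56.7 × (16.0/30.100)^(1.5600) = 21.157 mol.
C = m/V = 21.157/30.100 = 0.70288 mol/m³.

0.703 mol/m³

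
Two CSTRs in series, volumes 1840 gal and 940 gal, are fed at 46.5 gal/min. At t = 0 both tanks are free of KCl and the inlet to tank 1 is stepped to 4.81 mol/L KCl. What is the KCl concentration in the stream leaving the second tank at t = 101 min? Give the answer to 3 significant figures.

Time constants: τᵢ = Vᵢ/Q for each well-mixed tank.
τ₁ = 1840/46.5 = 39.570 min; τ₂ = 940/46.5 = 20.215 min.
Solving the cascade with C₁(0)=C₂(0)=0 gives C₂(t) = C_in[1 − (τ₁ e^(−t/τ₁) − τ₂ e^(−t/τ₂))/(τ₁ − τ₂)].
At t = 101: e^(−t/τ₁) = 0.077891, e^(−t/τ₂) = 0.0067631.
C₂ = 4.81·[1 − (39.570·0.077891 − 20.215·0.0067631)/(19.355)] = 4.81·0.84782 = 4.0780 mol/L.

4.08 mol/L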